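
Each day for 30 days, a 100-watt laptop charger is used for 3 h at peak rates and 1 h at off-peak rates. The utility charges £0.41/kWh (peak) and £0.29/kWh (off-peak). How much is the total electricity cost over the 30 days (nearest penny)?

£4.56

Peak energy = 0.1 kW × 3 h × 30 = 9 kWh
Off-peak energy = 0.1 kW × 1 h × 30 = 3 kWh
Cost = 9 × £0.41 + 3 × £0.29 = £3.69 + £0.87 = £4.56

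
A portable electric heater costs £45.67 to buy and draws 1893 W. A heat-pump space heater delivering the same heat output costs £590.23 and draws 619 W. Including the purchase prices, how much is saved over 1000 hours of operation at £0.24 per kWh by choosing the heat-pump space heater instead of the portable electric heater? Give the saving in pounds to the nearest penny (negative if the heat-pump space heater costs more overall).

portable electric heater: £45.67 + (1893/1000) kW × 1000 h × £0.24 = £45.67 + £454.32 = £499.99
heat-pump space heater: £590.23 + (619/1000) kW × 1000 h × £0.24 = £590.23 + £148.56 = £738.79
Saving = £499.99 − £738.79 = −£238.8

-£238.80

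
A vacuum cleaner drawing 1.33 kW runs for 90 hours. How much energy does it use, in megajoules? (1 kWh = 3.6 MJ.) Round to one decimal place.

430.9 MJ

Energy = 1.33 kW × 90 h = 119.7 kWh
= 119.7 × 3.6 MJ = 430.9 MJ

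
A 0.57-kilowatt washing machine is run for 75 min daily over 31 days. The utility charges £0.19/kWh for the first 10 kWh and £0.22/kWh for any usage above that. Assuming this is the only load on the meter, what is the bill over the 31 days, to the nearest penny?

£4.56

Runtime = 75 min × 31 = 2325 min = 38.75 h
Energy = 0.57 kW × 38.75 h = 22.0875 kWh
Tier 1 (0–10 kWh): 10 × £0.19 = £1.9
Above 10 kWh: 12.0875 × £0.22 = £2.65925
Bill = £4.56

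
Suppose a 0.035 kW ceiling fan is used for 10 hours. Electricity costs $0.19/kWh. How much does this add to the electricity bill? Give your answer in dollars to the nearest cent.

$0.07

Energy = 0.035 kW × 10 h = 0.35 kWh
Cost = 0.35 kWh × $0.19/kWh = $0.07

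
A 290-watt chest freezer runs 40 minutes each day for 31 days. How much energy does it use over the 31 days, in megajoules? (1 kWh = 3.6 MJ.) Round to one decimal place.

Runtime = 40 min × 31 = 1240 min = 20.666666… h
Energy = 0.29 kW × 20.666666… h = 5.993333… kWh
= 5.993333… × 3.6 MJ = 21.6 MJ

21.6 MJ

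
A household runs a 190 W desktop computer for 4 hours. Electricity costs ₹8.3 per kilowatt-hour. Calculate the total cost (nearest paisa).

Energy = 0.19 kW × 4 h = 0.76 kWh
Cost = 0.76 kWh × ₹8.3/kWh = ₹6.31

₹6.31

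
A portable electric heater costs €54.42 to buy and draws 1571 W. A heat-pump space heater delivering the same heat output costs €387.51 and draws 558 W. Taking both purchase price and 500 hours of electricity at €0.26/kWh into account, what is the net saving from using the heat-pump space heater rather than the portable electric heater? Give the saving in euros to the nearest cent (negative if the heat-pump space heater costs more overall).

portable electric heater: €54.42 + (1571/1000) kW × 500 h × €0.26 = €54.42 + €204.23 = €258.65
heat-pump space heater: €387.51 + (558/1000) kW × 500 h × €0.26 = €387.51 + €72.54 = €460.05
Saving = €258.65 − €460.05 = −€201.4

-€201.40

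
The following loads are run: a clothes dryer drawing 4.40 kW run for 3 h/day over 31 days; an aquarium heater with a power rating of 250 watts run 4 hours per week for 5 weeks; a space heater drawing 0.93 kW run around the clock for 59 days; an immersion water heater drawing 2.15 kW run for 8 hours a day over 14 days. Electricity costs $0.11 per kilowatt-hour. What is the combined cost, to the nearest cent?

clothes dryer: Runtime = 3 h/day × 31 days = 93 h
clothes dryer: 4.4 kW × 93 h = 409.2 kWh
aquarium heater: Runtime = 4 h/week × 5 weeks = 20 h
aquarium heater: 0.25 kW × 20 h = 5 kWh
space heater: Runtime = 24 h × 59 = 1416 h
space heater: 0.93 kW × 1416 h = 1316.88 kWh
immersion water heater: Runtime = 8 h/day × 14 days = 112 h
immersion water heater: 2.15 kW × 112 h = 240.8 kWh
Total energy = 1971.88 kWh
Cost = 1971.88 × $0.11 = $216.91

$216.91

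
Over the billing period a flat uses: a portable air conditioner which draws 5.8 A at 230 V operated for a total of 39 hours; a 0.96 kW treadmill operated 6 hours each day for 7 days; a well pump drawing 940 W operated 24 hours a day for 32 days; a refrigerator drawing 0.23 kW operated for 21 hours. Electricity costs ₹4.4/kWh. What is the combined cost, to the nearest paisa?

portable air conditioner: Power = 5.8 A × 230 V = 1334 W = 1.334 kW
portable air conditioner: 1.334 kW × 39 h = 52.026 kWh
treadmill: Runtime = 6 h/day × 7 days = 42 h
treadmill: 0.96 kW × 42 h = 40.32 kWh
well pump: Runtime = 24 h × 32 = 768 h
well pump: 0.94 kW × 768 h = 721.92 kWh
refrigerator: 0.23 kW × 21 h = 4.83 kWh
Total energy = 819.096 kWh
Cost = 819.096 × ₹4.4 = ₹3604.02

₹3604.02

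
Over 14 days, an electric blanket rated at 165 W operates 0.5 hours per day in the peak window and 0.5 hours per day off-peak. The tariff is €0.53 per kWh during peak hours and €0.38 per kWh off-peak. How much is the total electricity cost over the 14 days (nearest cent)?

Peak energy = 0.165 kW × 0.5 h × 14 = 1.155 kWh
Off-peak energy = 0.165 kW × 0.5 h × 14 = 1.155 kWh
Cost = 1.155 × €0.53 + 1.155 × €0.38 = €0.61215 + €0.4389 = €1.05

€1.05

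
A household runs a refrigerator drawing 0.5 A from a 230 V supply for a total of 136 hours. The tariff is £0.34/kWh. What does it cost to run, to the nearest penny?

£5.32

Power = 0.5 A × 230 V = 115 W = 0.115 kW
Energy = 0.115 kW × 136 h = 15.64 kWh
Cost = 15.64 kWh × £0.34/kWh = £5.32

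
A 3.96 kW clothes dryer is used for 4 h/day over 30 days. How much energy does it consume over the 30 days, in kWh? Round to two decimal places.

Runtime = 4 h/day × 30 days = 120 h
Energy = 3.96 kW × 120 h = 475.2 kWh

475.20 kWh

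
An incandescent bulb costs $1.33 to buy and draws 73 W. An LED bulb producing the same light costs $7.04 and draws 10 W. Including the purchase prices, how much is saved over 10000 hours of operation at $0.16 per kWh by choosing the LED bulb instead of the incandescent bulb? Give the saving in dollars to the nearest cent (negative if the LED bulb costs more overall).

incandescent bulb: $1.33 + (73/1000) kW × 10000 h × $0.16 = $1.33 + $116.8 = $118.13
LED bulb: $7.04 + (10/1000) kW × 10000 h × $0.16 = $7.04 + $16 = $23.04
Saving = $118.13 − $23.04 = $95.09

$95.09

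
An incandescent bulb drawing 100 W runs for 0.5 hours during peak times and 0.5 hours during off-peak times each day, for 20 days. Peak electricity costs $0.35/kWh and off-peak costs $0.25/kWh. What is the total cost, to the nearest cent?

Peak energy = 0.1 kW × 0.5 h × 20 = 1 kWh
Off-peak energy = 0.1 kW × 0.5 h × 20 = 1 kWh
Cost = 1 × $0.35 + 1 × $0.25 = $0.35 + $0.25 = $0.60

$0.60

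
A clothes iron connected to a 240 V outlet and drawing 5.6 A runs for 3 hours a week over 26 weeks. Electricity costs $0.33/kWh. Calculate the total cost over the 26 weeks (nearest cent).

$34.59

Power = 5.6 A × 240 V = 1344 W = 1.344 kW
Runtime = 3 h/week × 26 weeks = 78 h
Energy = 1.344 kW × 78 h = 104.832 kWh
Cost = 104.832 kWh × $0.33/kWh = $34.59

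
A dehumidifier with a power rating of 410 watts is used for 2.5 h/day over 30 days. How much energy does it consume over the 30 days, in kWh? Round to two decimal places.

30.75 kWh

Runtime = 2.5 h/day × 30 days = 75 h
Energy = 0.41 kW × 75 h = 30.75 kWh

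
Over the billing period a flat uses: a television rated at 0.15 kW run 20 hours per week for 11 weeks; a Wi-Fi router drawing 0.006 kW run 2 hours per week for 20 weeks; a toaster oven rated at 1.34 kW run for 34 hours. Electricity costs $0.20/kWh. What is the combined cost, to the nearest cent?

television: Runtime = 20 h/week × 11 weeks = 220 h
television: 0.15 kW × 220 h = 33 kWh
Wi-Fi router: Runtime = 2 h/week × 20 weeks = 40 h
Wi-Fi router: 0.006 kW × 40 h = 0.24 kWh
toaster oven: 1.34 kW × 34 h = 45.56 kWh
Total energy = 78.8 kWh
Cost = 78.8 × $0.20 = $15.76

$15.76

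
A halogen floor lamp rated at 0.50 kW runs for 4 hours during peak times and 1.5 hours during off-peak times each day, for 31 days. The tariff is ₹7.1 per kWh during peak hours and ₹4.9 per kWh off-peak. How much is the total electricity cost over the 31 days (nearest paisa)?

₹554.13

Peak energy = 0.5 kW × 4 h × 31 = 62 kWh
Off-peak energy = 0.5 kW × 1.5 h × 31 = 23.25 kWh
Cost = 62 × ₹7.1 + 23.25 × ₹4.9 = ₹440.2 + ₹113.925 = ₹554.13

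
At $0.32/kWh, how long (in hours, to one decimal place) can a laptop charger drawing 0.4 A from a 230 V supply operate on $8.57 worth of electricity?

Power = 0.4 A × 230 V = 92 W = 0.092 kW
Energy available = $8.57 ÷ $0.32/kWh = 26.7813 kWh
Hours = 26.7813 kWh ÷ 0.092 kW = 291.1 h

291.1 h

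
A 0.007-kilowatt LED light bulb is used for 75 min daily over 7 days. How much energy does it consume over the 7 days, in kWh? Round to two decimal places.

Runtime = 75 min × 7 = 525 min = 8.75 h
Energy = 0.007 kW × 8.75 h = 0.06125 kWh ≈ 0.06 kWh

0.06 kWh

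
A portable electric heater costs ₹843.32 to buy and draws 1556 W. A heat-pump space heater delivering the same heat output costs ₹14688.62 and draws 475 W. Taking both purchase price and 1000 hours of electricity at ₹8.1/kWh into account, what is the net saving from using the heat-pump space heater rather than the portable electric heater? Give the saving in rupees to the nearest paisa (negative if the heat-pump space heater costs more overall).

-₹5089.20

portable electric heater: ₹843.32 + (1556/1000) kW × 1000 h × ₹8.1 = ₹843.32 + ₹12603.6 = ₹13446.92
heat-pump space heater: ₹14688.62 + (475/1000) kW × 1000 h × ₹8.1 = ₹14688.62 + ₹3847.5 = ₹18536.12
Saving = ₹13446.92 − ₹18536.12 = −₹5089.2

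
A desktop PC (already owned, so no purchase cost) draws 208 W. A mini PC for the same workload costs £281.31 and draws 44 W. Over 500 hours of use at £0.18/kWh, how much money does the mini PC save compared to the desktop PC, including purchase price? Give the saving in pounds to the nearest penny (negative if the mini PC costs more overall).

-£266.55

desktop PC: £0.00 + (208/1000) kW × 500 h × £0.18 = £0.00 + £18.72 = £18.72
mini PC: £281.31 + (44/1000) kW × 500 h × £0.18 = £281.31 + £3.96 = £285.27
Saving = £18.72 − £285.27 = −£266.55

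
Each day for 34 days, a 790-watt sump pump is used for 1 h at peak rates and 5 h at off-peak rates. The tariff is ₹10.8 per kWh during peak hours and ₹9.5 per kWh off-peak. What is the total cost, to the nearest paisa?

₹1565.94

Peak energy = 0.79 kW × 1 h × 34 = 26.86 kWh
Off-peak energy = 0.79 kW × 5 h × 34 = 134.3 kWh
Cost = 26.86 × ₹10.8 + 134.3 × ₹9.5 = ₹290.088 + ₹1275.85 = ₹1565.94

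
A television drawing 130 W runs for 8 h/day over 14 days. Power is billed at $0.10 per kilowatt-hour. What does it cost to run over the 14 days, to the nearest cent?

Runtime = 8 h/day × 14 days = 112 h
Energy = 0.13 kW × 112 h = 14.56 kWh
Cost = 14.56 kWh × $0.10/kWh = $1.46

$1.46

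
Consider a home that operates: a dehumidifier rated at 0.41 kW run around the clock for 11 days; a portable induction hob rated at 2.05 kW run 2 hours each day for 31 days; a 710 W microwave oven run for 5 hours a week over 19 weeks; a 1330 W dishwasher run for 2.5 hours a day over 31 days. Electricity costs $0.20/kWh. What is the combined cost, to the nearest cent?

dehumidifier: Runtime = 24 h × 11 = 264 h
dehumidifier: 0.41 kW × 264 h = 108.24 kWh
portable induction hob: Runtime = 2 h/day × 31 days = 62 h
portable induction hob: 2.05 kW × 62 h = 127.1 kWh
microwave oven: Runtime = 5 h/week × 19 weeks = 95 h
microwave oven: 0.71 kW × 95 h = 67.45 kWh
dishwasher: Runtime = 2.5 h/day × 31 days = 77.5 h
dishwasher: 1.33 kW × 77.5 h = 103.075 kWh
Total energy = 405.865 kWh
Cost = 405.865 × $0.20 = $81.17

$81.17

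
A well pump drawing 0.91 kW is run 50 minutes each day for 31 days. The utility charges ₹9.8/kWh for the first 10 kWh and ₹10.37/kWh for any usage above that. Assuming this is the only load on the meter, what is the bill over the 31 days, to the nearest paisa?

₹238.08

Runtime = 50 min × 31 = 1550 min = 25.833333… h
Energy = 0.91 kW × 25.833333… h = 23.508333… kWh
Tier 1 (0–10 kWh): 10 × ₹9.8 = ₹98
Above 10 kWh: 13.508333… × ₹10.37 = ₹140.081416…
Bill = ₹238.08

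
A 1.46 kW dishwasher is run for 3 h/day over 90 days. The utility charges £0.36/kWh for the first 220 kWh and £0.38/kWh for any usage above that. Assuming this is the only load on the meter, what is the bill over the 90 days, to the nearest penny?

Runtime = 3 h/day × 90 days = 270 h
Energy = 1.46 kW × 270 h = 394.2 kWh
Tier 1 (0–220 kWh): 220 × £0.36 = £79.2
Above 220 kWh: 174.2 × £0.38 = £66.196
Bill = £145.40

£145.40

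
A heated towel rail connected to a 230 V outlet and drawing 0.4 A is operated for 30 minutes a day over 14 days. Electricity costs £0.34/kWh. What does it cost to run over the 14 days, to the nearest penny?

£0.22

Power = 0.4 A × 230 V = 92 W = 0.092 kW
Runtime = 30 min × 14 = 420 min = 7 h
Energy = 0.092 kW × 7 h = 0.644 kWh
Cost = 0.644 kWh × £0.34/kWh = £0.22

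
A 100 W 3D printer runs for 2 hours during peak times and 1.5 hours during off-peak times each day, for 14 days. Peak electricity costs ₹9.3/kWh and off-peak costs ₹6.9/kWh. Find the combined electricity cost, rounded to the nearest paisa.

Peak energy = 0.1 kW × 2 h × 14 = 2.8 kWh
Off-peak energy = 0.1 kW × 1.5 h × 14 = 2.1 kWh
Cost = 2.8 × ₹9.3 + 2.1 × ₹6.9 = ₹26.04 + ₹14.49 = ₹40.53

₹40.53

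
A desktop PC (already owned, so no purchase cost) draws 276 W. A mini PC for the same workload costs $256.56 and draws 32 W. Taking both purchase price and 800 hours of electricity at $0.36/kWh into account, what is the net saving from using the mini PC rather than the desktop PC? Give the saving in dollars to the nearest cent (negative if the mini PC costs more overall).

desktop PC: $0.00 + (276/1000) kW × 800 h × $0.36 = $0.00 + $79.488 = $79.488
mini PC: $256.56 + (32/1000) kW × 800 h × $0.36 = $256.56 + $9.216 = $265.776
Saving = $79.488 − $265.776 = −$186.288 → -$186.29

-$186.29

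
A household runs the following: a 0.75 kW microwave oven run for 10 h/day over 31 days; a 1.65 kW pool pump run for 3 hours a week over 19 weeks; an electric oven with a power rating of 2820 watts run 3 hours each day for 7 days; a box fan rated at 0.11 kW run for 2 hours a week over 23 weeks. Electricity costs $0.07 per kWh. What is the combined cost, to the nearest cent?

$27.36

microwave oven: Runtime = 10 h/day × 31 days = 310 h
microwave oven: 0.75 kW × 310 h = 232.5 kWh
pool pump: Runtime = 3 h/week × 19 weeks = 57 h
pool pump: 1.65 kW × 57 h = 94.05 kWh
electric oven: Runtime = 3 h/day × 7 days = 21 h
electric oven: 2.82 kW × 21 h = 59.22 kWh
box fan: Runtime = 2 h/week × 23 weeks = 46 h
box fan: 0.11 kW × 46 h = 5.06 kWh
Total energy = 390.83 kWh
Cost = 390.83 × $0.07 = $27.36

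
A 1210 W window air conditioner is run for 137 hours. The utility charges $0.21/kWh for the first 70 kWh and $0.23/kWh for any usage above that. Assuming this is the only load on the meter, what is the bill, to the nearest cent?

$36.73

Energy = 1.21 kW × 137 h = 165.77 kWh
Tier 1 (0–70 kWh): 70 × $0.21 = $14.7
Above 70 kWh: 95.77 × $0.23 = $22.0271
Bill = $36.73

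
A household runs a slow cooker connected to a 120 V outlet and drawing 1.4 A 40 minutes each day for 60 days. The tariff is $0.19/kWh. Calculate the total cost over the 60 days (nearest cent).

Power = 1.4 A × 120 V = 168 W = 0.168 kW
Runtime = 40 min × 60 = 2400 min = 40 h
Energy = 0.168 kW × 40 h = 6.72 kWh
Cost = 6.72 kWh × $0.19/kWh = $1.28

$1.28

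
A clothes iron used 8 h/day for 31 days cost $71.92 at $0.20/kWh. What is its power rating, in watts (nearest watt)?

Energy = $71.92 ÷ $0.20/kWh = 359.6 kWh
Runtime = 8 h/day × 31 days = 248 h
Power = 359.6 kWh ÷ 248 h = 1.45 kW = 1450 W

1450 W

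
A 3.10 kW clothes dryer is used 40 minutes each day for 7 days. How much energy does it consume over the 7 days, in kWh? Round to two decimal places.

14.47 kWh

Runtime = 40 min × 7 = 280 min = 4.666666… h
Energy = 3.1 kW × 4.666666… h = 14.466666… kWh ≈ 14.47 kWh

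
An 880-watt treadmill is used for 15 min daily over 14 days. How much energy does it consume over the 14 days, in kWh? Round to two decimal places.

Runtime = 15 min × 14 = 210 min = 3.5 h
Energy = 0.88 kW × 3.5 h = 3.08 kWh

3.08 kWh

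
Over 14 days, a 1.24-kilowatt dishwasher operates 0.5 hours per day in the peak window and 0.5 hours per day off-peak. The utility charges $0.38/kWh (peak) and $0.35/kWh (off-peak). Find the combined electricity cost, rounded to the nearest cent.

Peak energy = 1.24 kW × 0.5 h × 14 = 8.68 kWh
Off-peak energy = 1.24 kW × 0.5 h × 14 = 8.68 kWh
Cost = 8.68 × $0.38 + 8.68 × $0.35 = $3.2984 + $3.038 = $6.34

$6.34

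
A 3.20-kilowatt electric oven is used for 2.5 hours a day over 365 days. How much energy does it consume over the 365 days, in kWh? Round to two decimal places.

Runtime = 2.5 h/day × 365 days = 912.5 h
Energy = 3.2 kW × 912.5 h = 2920 kWh

2920.00 kWh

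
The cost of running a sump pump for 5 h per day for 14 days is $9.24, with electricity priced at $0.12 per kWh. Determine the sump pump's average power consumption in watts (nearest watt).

Energy = $9.24 ÷ $0.12/kWh = 77 kWh
Runtime = 5 h/day × 14 days = 70 h
Power = 77 kWh ÷ 70 h = 1.1 kW = 1100 W

1100 W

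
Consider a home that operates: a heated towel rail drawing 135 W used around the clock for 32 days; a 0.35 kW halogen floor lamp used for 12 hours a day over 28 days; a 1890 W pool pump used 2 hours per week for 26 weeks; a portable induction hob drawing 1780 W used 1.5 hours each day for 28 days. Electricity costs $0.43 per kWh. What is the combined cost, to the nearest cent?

heated towel rail: Runtime = 24 h × 32 = 768 h
heated towel rail: 0.135 kW × 768 h = 103.68 kWh
halogen floor lamp: Runtime = 12 h/day × 28 days = 336 h
halogen floor lamp: 0.35 kW × 336 h = 117.6 kWh
pool pump: Runtime = 2 h/week × 26 weeks = 52 h
pool pump: 1.89 kW × 52 h = 98.28 kWh
portable induction hob: Runtime = 1.5 h/day × 28 days = 42 h
portable induction hob: 1.78 kW × 42 h = 74.76 kWh
Total energy = 394.32 kWh
Cost = 394.32 × $0.43 = $169.56

$169.56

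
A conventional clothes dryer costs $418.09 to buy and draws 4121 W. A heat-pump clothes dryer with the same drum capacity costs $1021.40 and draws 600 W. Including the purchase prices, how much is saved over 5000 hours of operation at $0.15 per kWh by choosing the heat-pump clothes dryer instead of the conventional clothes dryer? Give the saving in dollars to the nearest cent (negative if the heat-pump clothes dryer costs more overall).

conventional clothes dryer: $418.09 + (4121/1000) kW × 5000 h × $0.15 = $418.09 + $3090.75 = $3508.84
heat-pump clothes dryer: $1021.40 + (600/1000) kW × 5000 h × $0.15 = $1021.40 + $450 = $1471.4
Saving = $3508.84 − $1471.4 = $2037.44

$2037.44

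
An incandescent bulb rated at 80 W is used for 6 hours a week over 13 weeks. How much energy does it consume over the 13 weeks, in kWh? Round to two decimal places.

6.24 kWh

Runtime = 6 h/week × 13 weeks = 78 h
Energy = 0.08 kW × 78 h = 6.24 kWh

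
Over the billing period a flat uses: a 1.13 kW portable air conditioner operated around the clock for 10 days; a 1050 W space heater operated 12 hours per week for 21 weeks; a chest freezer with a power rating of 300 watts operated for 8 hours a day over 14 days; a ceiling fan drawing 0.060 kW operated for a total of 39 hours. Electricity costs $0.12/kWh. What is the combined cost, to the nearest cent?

portable air conditioner: Runtime = 24 h × 10 = 240 h
portable air conditioner: 1.13 kW × 240 h = 271.2 kWh
space heater: Runtime = 12 h/week × 21 weeks = 252 h
space heater: 1.05 kW × 252 h = 264.6 kWh
chest freezer: Runtime = 8 h/day × 14 days = 112 h
chest freezer: 0.3 kW × 112 h = 33.6 kWh
ceiling fan: 0.06 kW × 39 h = 2.34 kWh
Total energy = 571.74 kWh
Cost = 571.74 × $0.12 = $68.61

$68.61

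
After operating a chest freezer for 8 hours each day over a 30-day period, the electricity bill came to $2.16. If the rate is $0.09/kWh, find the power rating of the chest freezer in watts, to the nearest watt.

Energy = $2.16 ÷ $0.09/kWh = 24 kWh
Runtime = 8 h/day × 30 days = 240 h
Power = 24 kWh ÷ 240 h = 0.1 kW = 100 W

100 W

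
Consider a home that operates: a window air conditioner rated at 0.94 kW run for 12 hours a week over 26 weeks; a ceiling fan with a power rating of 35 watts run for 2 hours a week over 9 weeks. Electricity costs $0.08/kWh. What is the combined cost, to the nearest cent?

$23.51

window air conditioner: Runtime = 12 h/week × 26 weeks = 312 h
window air conditioner: 0.94 kW × 312 h = 293.28 kWh
ceiling fan: Runtime = 2 h/week × 9 weeks = 18 h
ceiling fan: 0.035 kW × 18 h = 0.63 kWh
Total energy = 293.91 kWh
Cost = 293.91 × $0.08 = $23.51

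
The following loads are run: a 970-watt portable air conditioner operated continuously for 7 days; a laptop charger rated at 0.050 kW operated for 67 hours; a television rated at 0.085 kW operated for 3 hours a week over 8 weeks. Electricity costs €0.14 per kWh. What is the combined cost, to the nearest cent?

€23.57

portable air conditioner: Runtime = 24 h × 7 = 168 h
portable air conditioner: 0.97 kW × 168 h = 162.96 kWh
laptop charger: 0.05 kW × 67 h = 3.35 kWh
television: Runtime = 3 h/week × 8 weeks = 24 h
television: 0.085 kW × 24 h = 2.04 kWh
Total energy = 168.35 kWh
Cost = 168.35 × €0.14 = €23.57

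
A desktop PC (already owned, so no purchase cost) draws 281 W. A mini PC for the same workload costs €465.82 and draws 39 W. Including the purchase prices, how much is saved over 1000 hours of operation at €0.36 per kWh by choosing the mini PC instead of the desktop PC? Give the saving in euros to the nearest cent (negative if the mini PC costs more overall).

desktop PC: €0.00 + (281/1000) kW × 1000 h × €0.36 = €0.00 + €101.16 = €101.16
mini PC: €465.82 + (39/1000) kW × 1000 h × €0.36 = €465.82 + €14.04 = €479.86
Saving = €101.16 − €479.86 = −€378.7

-€378.70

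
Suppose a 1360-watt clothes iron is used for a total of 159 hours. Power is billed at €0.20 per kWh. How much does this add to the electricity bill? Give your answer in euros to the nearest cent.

Energy = 1.36 kW × 159 h = 216.24 kWh
Cost = 216.24 kWh × €0.20/kWh = €43.25

€43.25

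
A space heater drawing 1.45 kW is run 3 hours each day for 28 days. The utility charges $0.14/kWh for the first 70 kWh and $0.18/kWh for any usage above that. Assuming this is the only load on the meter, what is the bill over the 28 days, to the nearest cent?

Runtime = 3 h/day × 28 days = 84 h
Energy = 1.45 kW × 84 h = 121.8 kWh
Tier 1 (0–70 kWh): 70 × $0.14 = $9.8
Above 70 kWh: 51.8 × $0.18 = $9.324
Bill = $19.12

$19.12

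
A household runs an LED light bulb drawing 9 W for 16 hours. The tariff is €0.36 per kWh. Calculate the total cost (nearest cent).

€0.05

Energy = 0.009 kW × 16 h = 0.144 kWh
Cost = 0.144 kWh × €0.36/kWh = €0.05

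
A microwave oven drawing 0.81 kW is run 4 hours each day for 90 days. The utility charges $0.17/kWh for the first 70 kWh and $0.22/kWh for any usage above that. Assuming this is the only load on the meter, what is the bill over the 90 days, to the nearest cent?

Runtime = 4 h/day × 90 days = 360 h
Energy = 0.81 kW × 360 h = 291.6 kWh
Tier 1 (0–70 kWh): 70 × $0.17 = $11.9
Above 70 kWh: 221.6 × $0.22 = $48.752
Bill = $60.65

$60.65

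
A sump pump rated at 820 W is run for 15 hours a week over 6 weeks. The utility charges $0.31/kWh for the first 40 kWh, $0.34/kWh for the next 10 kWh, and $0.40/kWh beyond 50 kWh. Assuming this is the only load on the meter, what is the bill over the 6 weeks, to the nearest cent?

Runtime = 15 h/week × 6 weeks = 90 h
Energy = 0.82 kW × 90 h = 73.8 kWh
Tier 1 (0–40 kWh): 40 × $0.31 = $12.4
Tier 2 (40–50 kWh): 10 × $0.34 = $3.4
Above 50 kWh: 23.8 × $0.40 = $9.52
Bill = $25.32

$25.32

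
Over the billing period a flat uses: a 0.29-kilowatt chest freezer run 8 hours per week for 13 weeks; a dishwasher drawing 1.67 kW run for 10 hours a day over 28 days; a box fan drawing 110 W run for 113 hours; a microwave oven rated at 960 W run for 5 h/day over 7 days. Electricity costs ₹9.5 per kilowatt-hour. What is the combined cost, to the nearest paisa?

chest freezer: Runtime = 8 h/week × 13 weeks = 104 h
chest freezer: 0.29 kW × 104 h = 30.16 kWh
dishwasher: Runtime = 10 h/day × 28 days = 280 h
dishwasher: 1.67 kW × 280 h = 467.6 kWh
box fan: 0.11 kW × 113 h = 12.43 kWh
microwave oven: Runtime = 5 h/day × 7 days = 35 h
microwave oven: 0.96 kW × 35 h = 33.6 kWh
Total energy = 543.79 kWh
Cost = 543.79 × ₹9.5 = ₹5166.01

₹5166.01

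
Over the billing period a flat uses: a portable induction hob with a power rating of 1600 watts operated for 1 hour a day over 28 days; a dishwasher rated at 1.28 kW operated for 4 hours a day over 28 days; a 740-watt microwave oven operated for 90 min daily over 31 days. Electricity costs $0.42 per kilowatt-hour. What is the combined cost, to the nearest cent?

$93.48

portable induction hob: Runtime = 1 h/day × 28 days = 28 h
portable induction hob: 1.6 kW × 28 h = 44.8 kWh
dishwasher: Runtime = 4 h/day × 28 days = 112 h
dishwasher: 1.28 kW × 112 h = 143.36 kWh
microwave oven: Runtime = 90 min × 31 = 2790 min = 46.5 h
microwave oven: 0.74 kW × 46.5 h = 34.41 kWh
Total energy = 222.57 kWh
Cost = 222.57 × $0.42 = $93.48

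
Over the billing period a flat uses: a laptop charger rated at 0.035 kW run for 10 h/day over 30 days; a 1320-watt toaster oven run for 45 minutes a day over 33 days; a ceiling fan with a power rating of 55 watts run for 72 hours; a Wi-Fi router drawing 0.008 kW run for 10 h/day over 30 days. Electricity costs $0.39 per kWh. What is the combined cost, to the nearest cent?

laptop charger: Runtime = 10 h/day × 30 days = 300 h
laptop charger: 0.035 kW × 300 h = 10.5 kWh
toaster oven: Runtime = 45 min × 33 = 1485 min = 24.75 h
toaster oven: 1.32 kW × 24.75 h = 32.67 kWh
ceiling fan: 0.055 kW × 72 h = 3.96 kWh
Wi-Fi router: Runtime = 10 h/day × 30 days = 300 h
Wi-Fi router: 0.008 kW × 300 h = 2.4 kWh
Total energy = 49.53 kWh
Cost = 49.53 × $0.39 = $19.32

$19.32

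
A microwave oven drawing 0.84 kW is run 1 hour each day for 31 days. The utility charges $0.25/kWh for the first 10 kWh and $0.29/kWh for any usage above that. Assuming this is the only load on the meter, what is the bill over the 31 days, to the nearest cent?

$7.15

Runtime = 1 h/day × 31 days = 31 h
Energy = 0.84 kW × 31 h = 26.04 kWh
Tier 1 (0–10 kWh): 10 × $0.25 = $2.5
Above 10 kWh: 16.04 × $0.29 = $4.6516
Bill = $7.15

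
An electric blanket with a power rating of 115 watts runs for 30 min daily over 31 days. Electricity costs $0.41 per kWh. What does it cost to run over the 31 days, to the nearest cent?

Runtime = 30 min × 31 = 930 min = 15.5 h
Energy = 0.115 kW × 15.5 h = 1.7825 kWh
Cost = 1.7825 kWh × $0.41/kWh = $0.73

$0.73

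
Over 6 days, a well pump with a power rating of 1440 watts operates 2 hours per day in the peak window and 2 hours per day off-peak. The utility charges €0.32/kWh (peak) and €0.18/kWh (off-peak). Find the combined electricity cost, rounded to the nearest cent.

€8.64

Peak energy = 1.44 kW × 2 h × 6 = 17.28 kWh
Off-peak energy = 1.44 kW × 2 h × 6 = 17.28 kWh
Cost = 17.28 × €0.32 + 17.28 × €0.18 = €5.5296 + €3.1104 = €8.64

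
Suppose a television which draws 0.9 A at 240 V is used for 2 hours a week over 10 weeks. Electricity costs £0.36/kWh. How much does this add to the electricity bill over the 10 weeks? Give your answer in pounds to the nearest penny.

£1.56

Power = 0.9 A × 240 V = 216 W = 0.216 kW
Runtime = 2 h/week × 10 weeks = 20 h
Energy = 0.216 kW × 20 h = 4.32 kWh
Cost = 4.32 kWh × £0.36/kWh = £1.56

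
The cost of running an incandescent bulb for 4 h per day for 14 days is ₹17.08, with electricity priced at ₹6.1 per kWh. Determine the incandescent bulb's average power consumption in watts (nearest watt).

Energy = ₹17.08 ÷ ₹6.1/kWh = 2.8 kWh
Runtime = 4 h/day × 14 days = 56 h
Power = 2.8 kWh ÷ 56 h = 0.05 kW = 50 W

50 W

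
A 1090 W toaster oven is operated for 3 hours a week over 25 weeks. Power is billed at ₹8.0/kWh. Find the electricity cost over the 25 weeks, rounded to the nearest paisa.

₹654.00

Runtime = 3 h/week × 25 weeks = 75 h
Energy = 1.09 kW × 75 h = 81.75 kWh
Cost = 81.75 kWh × ₹8.0/kWh = ₹654.00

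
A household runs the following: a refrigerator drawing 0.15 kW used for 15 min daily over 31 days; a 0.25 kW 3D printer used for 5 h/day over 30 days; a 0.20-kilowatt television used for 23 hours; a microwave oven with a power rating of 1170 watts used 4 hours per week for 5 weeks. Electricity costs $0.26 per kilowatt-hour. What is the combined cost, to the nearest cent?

refrigerator: Runtime = 15 min × 31 = 465 min = 7.75 h
refrigerator: 0.15 kW × 7.75 h = 1.1625 kWh
3D printer: Runtime = 5 h/day × 30 days = 150 h
3D printer: 0.25 kW × 150 h = 37.5 kWh
television: 0.2 kW × 23 h = 4.6 kWh
microwave oven: Runtime = 4 h/week × 5 weeks = 20 h
microwave oven: 1.17 kW × 20 h = 23.4 kWh
Total energy = 66.6625 kWh
Cost = 66.6625 × $0.26 = $17.33

$17.33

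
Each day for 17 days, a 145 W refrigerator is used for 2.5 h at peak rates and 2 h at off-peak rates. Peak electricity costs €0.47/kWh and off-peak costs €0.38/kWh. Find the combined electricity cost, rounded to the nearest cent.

€4.77

Peak energy = 0.145 kW × 2.5 h × 17 = 6.1625 kWh
Off-peak energy = 0.145 kW × 2 h × 17 = 4.93 kWh
Cost = 6.1625 × €0.47 + 4.93 × €0.38 = €2.896375 + €1.8734 = €4.77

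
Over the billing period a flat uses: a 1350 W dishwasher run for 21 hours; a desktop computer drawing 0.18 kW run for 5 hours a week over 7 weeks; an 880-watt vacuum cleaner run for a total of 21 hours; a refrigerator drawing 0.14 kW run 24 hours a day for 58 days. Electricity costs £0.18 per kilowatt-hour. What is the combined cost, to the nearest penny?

dishwasher: 1.35 kW × 21 h = 28.35 kWh
desktop computer: Runtime = 5 h/week × 7 weeks = 35 h
desktop computer: 0.18 kW × 35 h = 6.3 kWh
vacuum cleaner: 0.88 kW × 21 h = 18.48 kWh
refrigerator: Runtime = 24 h × 58 = 1392 h
refrigerator: 0.14 kW × 1392 h = 194.88 kWh
Total energy = 248.01 kWh
Cost = 248.01 × £0.18 = £44.64

£44.64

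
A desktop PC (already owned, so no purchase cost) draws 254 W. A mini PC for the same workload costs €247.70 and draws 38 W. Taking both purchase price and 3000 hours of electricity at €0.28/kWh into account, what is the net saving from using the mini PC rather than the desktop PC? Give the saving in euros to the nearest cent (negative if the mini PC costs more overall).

desktop PC: €0.00 + (254/1000) kW × 3000 h × €0.28 = €0.00 + €213.36 = €213.36
mini PC: €247.70 + (38/1000) kW × 3000 h × €0.28 = €247.70 + €31.92 = €279.62
Saving = €213.36 − €279.62 = −€66.26

-€66.26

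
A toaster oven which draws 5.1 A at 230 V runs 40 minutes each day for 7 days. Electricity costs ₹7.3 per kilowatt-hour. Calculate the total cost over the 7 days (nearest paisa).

₹39.96

Power = 5.1 A × 230 V = 1173 W = 1.173 kW
Runtime = 40 min × 7 = 280 min = 4.666666… h
Energy = 1.173 kW × 4.666666… h = 5.474 kWh
Cost = 5.474 kWh × ₹7.3/kWh = ₹39.96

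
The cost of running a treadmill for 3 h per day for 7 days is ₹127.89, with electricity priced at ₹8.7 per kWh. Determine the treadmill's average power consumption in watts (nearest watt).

Energy = ₹127.89 ÷ ₹8.7/kWh = 14.7 kWh
Runtime = 3 h/day × 7 days = 21 h
Power = 14.7 kWh ÷ 21 h = 0.7 kW = 700 W

700 W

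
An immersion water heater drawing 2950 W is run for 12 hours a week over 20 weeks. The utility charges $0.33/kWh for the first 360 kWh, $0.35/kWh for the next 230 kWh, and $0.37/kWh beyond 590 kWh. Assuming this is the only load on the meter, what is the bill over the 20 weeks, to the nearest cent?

$242.96

Runtime = 12 h/week × 20 weeks = 240 h
Energy = 2.95 kW × 240 h = 708 kWh
Tier 1 (0–360 kWh): 360 × $0.33 = $118.8
Tier 2 (360–590 kWh): 230 × $0.35 = $80.5
Above 590 kWh: 118 × $0.37 = $43.66
Bill = $242.96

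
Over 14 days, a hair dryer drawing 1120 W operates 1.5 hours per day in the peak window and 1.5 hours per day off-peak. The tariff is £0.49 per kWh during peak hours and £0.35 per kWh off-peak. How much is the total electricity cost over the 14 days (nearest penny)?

£19.76

Peak energy = 1.12 kW × 1.5 h × 14 = 23.52 kWh
Off-peak energy = 1.12 kW × 1.5 h × 14 = 23.52 kWh
Cost = 23.52 × £0.49 + 23.52 × £0.35 = £11.5248 + £8.232 = £19.76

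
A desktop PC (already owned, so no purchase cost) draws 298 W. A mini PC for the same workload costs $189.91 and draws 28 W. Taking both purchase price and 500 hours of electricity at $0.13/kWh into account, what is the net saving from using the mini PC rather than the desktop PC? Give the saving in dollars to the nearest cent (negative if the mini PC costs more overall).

desktop PC: $0.00 + (298/1000) kW × 500 h × $0.13 = $0.00 + $19.37 = $19.37
mini PC: $189.91 + (28/1000) kW × 500 h × $0.13 = $189.91 + $1.82 = $191.73
Saving = $19.37 − $191.73 = −$172.36

-$172.36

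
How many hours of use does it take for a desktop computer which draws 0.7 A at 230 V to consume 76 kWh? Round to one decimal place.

Power = 0.7 A × 230 V = 161 W = 0.161 kW
Hours = 76 kWh ÷ 0.161 kW = 472.0 h

472.0 h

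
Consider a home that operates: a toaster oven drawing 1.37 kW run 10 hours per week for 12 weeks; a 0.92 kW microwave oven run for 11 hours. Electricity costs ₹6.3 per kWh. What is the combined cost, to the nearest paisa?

₹1099.48

toaster oven: Runtime = 10 h/week × 12 weeks = 120 h
toaster oven: 1.37 kW × 120 h = 164.4 kWh
microwave oven: 0.92 kW × 11 h = 10.12 kWh
Total energy = 174.52 kWh
Cost = 174.52 × ₹6.3 = ₹1099.48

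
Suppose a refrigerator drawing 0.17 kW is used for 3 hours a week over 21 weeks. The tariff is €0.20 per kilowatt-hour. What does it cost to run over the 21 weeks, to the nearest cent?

Runtime = 3 h/week × 21 weeks = 63 h
Energy = 0.17 kW × 63 h = 10.71 kWh
Cost = 10.71 kWh × €0.20/kWh = €2.14

€2.14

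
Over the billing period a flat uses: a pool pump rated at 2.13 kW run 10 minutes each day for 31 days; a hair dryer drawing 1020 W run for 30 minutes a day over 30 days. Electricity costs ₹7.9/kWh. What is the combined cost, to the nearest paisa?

₹207.81

pool pump: Runtime = 10 min × 31 = 310 min = 5.166666… h
pool pump: 2.13 kW × 5.166666… h = 11.005 kWh
hair dryer: Runtime = 30 min × 30 = 900 min = 15 h
hair dryer: 1.02 kW × 15 h = 15.3 kWh
Total energy = 26.305 kWh
Cost = 26.305 × ₹7.9 = ₹207.81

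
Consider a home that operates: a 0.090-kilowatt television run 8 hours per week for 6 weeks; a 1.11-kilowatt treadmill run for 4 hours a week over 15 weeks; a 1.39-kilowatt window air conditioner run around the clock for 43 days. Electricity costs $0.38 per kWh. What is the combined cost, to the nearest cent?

television: Runtime = 8 h/week × 6 weeks = 48 h
television: 0.09 kW × 48 h = 4.32 kWh
treadmill: Runtime = 4 h/week × 15 weeks = 60 h
treadmill: 1.11 kW × 60 h = 66.6 kWh
window air conditioner: Runtime = 24 h × 43 = 1032 h
window air conditioner: 1.39 kW × 1032 h = 1434.48 kWh
Total energy = 1505.4 kWh
Cost = 1505.4 × $0.38 = $572.05

$572.05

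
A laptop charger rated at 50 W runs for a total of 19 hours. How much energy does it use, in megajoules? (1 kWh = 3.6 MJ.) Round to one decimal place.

Energy = 0.05 kW × 19 h = 0.95 kWh
= 0.95 × 3.6 MJ = 3.4 MJ

3.4 MJ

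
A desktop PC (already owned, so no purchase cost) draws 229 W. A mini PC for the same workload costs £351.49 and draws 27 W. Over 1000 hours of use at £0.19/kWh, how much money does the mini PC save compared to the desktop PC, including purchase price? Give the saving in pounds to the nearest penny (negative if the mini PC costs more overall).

desktop PC: £0.00 + (229/1000) kW × 1000 h × £0.19 = £0.00 + £43.51 = £43.51
mini PC: £351.49 + (27/1000) kW × 1000 h × £0.19 = £351.49 + £5.13 = £356.62
Saving = £43.51 − £356.62 = −£313.11

-£313.11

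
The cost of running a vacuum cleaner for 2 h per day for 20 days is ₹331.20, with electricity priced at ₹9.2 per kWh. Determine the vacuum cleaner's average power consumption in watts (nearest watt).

Energy = ₹331.20 ÷ ₹9.2/kWh = 36 kWh
Runtime = 2 h/day × 20 days = 40 h
Power = 36 kWh ÷ 40 h = 0.9 kW = 900 W

900 W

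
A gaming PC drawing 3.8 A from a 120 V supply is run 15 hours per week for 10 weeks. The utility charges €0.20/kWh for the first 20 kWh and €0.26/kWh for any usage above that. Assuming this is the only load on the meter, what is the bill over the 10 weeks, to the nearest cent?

€16.58

Power = 3.8 A × 120 V = 456 W = 0.456 kW
Runtime = 15 h/week × 10 weeks = 150 h
Energy = 0.456 kW × 150 h = 68.4 kWh
Tier 1 (0–20 kWh): 20 × €0.20 = €4
Above 20 kWh: 48.4 × €0.26 = €12.584
Bill = €16.58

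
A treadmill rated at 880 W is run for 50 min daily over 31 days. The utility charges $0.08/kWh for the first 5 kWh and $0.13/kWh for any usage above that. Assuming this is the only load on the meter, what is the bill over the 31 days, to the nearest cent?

Runtime = 50 min × 31 = 1550 min = 25.833333… h
Energy = 0.88 kW × 25.833333… h = 22.733333… kWh
Tier 1 (0–5 kWh): 5 × $0.08 = $0.4
Above 5 kWh: 17.733333… × $0.13 = $2.305333…
Bill = $2.71

$2.71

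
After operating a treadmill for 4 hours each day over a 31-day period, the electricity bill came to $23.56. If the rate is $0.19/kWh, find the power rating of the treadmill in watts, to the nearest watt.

Energy = $23.56 ÷ $0.19/kWh = 124 kWh
Runtime = 4 h/day × 31 days = 124 h
Power = 124 kWh ÷ 124 h = 1 kW = 1000 W

1000 W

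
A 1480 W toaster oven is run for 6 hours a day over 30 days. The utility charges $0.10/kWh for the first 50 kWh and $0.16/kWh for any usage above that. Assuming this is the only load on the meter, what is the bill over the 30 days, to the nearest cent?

Runtime = 6 h/day × 30 days = 180 h
Energy = 1.48 kW × 180 h = 266.4 kWh
Tier 1 (0–50 kWh): 50 × $0.10 = $5
Above 50 kWh: 216.4 × $0.16 = $34.624
Bill = $39.62

$39.62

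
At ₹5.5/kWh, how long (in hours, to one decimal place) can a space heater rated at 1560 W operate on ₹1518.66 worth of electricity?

Energy available = ₹1518.66 ÷ ₹5.5/kWh = 276.12 kWh
Hours = 276.12 kWh ÷ 1.56 kW = 177.0 h

177.0 h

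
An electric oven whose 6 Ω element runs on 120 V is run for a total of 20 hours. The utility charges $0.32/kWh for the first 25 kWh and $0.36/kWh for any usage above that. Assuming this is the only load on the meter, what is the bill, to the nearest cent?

$16.28

Power = V²/R = 120²/6 = 2400 W = 2.4 kW
Energy = 2.4 kW × 20 h = 48 kWh
Tier 1 (0–25 kWh): 25 × $0.32 = $8
Above 25 kWh: 23 × $0.36 = $8.28
Bill = $16.28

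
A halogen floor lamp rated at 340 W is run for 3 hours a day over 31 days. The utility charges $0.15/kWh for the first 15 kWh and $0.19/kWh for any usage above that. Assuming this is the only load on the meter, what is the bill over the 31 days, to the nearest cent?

Runtime = 3 h/day × 31 days = 93 h
Energy = 0.34 kW × 93 h = 31.62 kWh
Tier 1 (0–15 kWh): 15 × $0.15 = $2.25
Above 15 kWh: 16.62 × $0.19 = $3.1578
Bill = $5.41

$5.41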